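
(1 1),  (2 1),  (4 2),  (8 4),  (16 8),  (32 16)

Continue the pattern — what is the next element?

(64 32)

For the first slot, ×2 each step: 1, 2, 4, 8, 16, 32 → 64.
Second slot: always the previous value of the first slot; 1, 1, 2, 4, 8, 16 → 32.
Combining the parts gives (64 32).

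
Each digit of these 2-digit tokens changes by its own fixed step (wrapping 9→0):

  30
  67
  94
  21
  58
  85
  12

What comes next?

49

First digit: +3 each step, mod 10, so 3, 6, 9, 2, 5, 8, 1 → 4.
Second digit — −3 each step, mod 10: 0, 7, 4, 1, 8, 5, 2 → 9.
Combining the parts gives 49.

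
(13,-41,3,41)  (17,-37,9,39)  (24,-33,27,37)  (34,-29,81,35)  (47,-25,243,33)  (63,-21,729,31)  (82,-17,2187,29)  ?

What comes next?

First value — differences are 4, 7, 10, … (increasing by 3 each time): 13, 17, 24, 34, 47, 63, 82 → 104.
Second value — +4 each step: -41, -37, -33, -29, -25, -21, -17 → -13.
For the third value, ×3 each step: 3, 9, 27, 81, 243, 729, 2187 → 6561.
For the fourth value, −2 each step: 41, 39, 37, 35, 33, 31, 29 → 27.
So the next term is (104,-13,6561,27).

(104,-13,6561,27)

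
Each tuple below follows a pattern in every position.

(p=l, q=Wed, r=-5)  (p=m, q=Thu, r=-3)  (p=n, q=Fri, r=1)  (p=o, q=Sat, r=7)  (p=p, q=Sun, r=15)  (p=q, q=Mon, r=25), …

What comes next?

(p=r, q=Tue, r=37)

P — letters move forward 1 place in the alphabet: l, m, n, o, p, q → r.
Q goes Wed, Thu, Fri, Sat, Sun, Mon → Tue (runs through the weekdays Mon→Sun).
R — differences are 2, 4, 6, … (increasing by 2 each time): -5, -3, 1, 7, 15, 25 → 37.
Combining the parts gives (p=r, q=Tue, r=37).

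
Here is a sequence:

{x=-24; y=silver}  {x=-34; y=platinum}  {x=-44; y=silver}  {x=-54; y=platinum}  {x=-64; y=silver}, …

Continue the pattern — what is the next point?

{x=-74; y=platinum}

X: −10 each step, so -24, -34, -44, -54, -64 → -74.
For the y, alternates silver ↔ platinum: silver, platinum, silver, platinum, silver → platinum.
Putting it together: {x=-74; y=platinum}.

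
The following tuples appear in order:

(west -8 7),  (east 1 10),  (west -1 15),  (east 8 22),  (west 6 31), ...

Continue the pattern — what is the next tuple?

Direction — alternates west ↔ east: west, east, west, east, west → east.
Second component: -8, 1, -1, 8, 6 → 15 (alternating steps +9, −2, +9, −2, …).
Third component: 7, 10, 15, 22, 31 → 42 (differences are 3, 5, 7, … (increasing by 2 each time)).
Putting it together: (east 15 42).

(east 15 42)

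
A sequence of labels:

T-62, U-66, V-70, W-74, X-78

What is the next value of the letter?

Y

Letter goes T, U, V, W, X → Y (letters move forward 1 place in the alphabet).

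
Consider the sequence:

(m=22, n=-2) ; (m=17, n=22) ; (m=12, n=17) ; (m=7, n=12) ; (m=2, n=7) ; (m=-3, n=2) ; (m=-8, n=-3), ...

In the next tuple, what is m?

M: −5 each step, so 22, 17, 12, 7, 2, -3, -8 → -13.
N — always the previous value of the m: -2, 22, 17, 12, 7, 2, -3 → -8.

-13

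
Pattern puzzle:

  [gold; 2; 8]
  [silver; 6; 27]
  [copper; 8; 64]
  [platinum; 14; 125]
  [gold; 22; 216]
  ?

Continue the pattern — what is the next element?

[silver; 36; 343]

Metal: repeats gold → silver → copper → platinum; gold, silver, copper, platinum, gold → silver.
Second component: each term is the sum of the two before it, so 2, 6, 8, 14, 22 → 36.
Third component — perfect cubes: 2³, 3³, 4³, …: 8, 27, 64, 125, 216 → 343.
So the next element is [silver; 36; 343].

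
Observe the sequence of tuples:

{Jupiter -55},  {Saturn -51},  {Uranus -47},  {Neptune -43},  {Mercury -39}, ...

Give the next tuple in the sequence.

Planet: runs through the planets Mercury→Neptune, so Jupiter, Saturn, Uranus, Neptune, Mercury → Venus.
Second part: +4 each step; -55, -51, -47, -43, -39 → -35.
Combining the parts gives {Venus -35}.

{Venus -35}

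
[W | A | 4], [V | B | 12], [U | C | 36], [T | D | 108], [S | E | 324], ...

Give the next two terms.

First letter: W, V, U, T, S → R → Q (letters move back 1 place in the alphabet).
Second letter — letters move forward 1 place in the alphabet: A, B, C, D, E → F → G.
Third slot: 4, 12, 36, 108, 324 → 972 → 2916 (×3 each step).
So the next two terms are [R | F | 972] and [Q | G | 2916].

[R | F | 972], [Q | G | 2916]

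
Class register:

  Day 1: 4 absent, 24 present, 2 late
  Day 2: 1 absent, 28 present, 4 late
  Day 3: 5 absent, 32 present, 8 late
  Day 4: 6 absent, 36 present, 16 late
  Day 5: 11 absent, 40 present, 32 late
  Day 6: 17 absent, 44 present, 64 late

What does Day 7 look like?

28 absent, 48 present, 128 late

Absent: each term is the sum of the two before it, so 4, 1, 5, 6, 11, 17 → 28.
Present: 24, 28, 32, 36, 40, 44 → 48 (+4 each step).
Late: ×2 each step, so 2, 4, 8, 16, 32, 64 → 128.
So the next record is 28 absent, 48 present, 128 late.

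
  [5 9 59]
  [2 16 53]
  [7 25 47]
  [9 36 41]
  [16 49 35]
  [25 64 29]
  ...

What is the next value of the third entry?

23

First entry — each term is the sum of the two before it: 5, 2, 7, 9, 16, 25 → 41.
For the second entry, perfect squares: 3², 4², 5², …: 9, 16, 25, 36, 49, 64 → 81.
Third entry — −6 each step: 59, 53, 47, 41, 35, 29 → 23.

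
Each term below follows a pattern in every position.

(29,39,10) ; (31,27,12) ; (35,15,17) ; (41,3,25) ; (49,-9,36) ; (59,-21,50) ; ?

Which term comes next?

(71,-33,67)

First value — differences are 2, 4, 6, … (increasing by 2 each time): 29, 31, 35, 41, 49, 59 → 71.
Second value: −12 each step, so 39, 27, 15, 3, -9, -21 → -33.
For the third value, differences are 2, 5, 8, … (increasing by 3 each time): 10, 12, 17, 25, 36, 50 → 67.
Putting it together: (71,-33,67).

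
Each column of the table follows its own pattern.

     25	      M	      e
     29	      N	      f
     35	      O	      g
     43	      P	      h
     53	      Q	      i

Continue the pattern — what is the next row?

65  R  j

First component: differences are 4, 6, 8, … (increasing by 2 each time); 25, 29, 35, 43, 53 → 65.
First letter: M, N, O, P, Q → R (letters move forward 1 place in the alphabet).
Second letter: letters move forward 1 place in the alphabet, so e, f, g, h, i → j.
Combining the parts gives 65  R  j.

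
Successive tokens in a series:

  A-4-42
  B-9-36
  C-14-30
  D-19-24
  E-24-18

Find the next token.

Letter — letters move forward 1 place in the alphabet: A, B, C, D, E → F.
Second component: 4, 9, 14, 19, 24 → 29 (+5 each step).
Third component: −6 each step, so 42, 36, 30, 24, 18 → 12.
Putting it together: F-29-12.

F-29-12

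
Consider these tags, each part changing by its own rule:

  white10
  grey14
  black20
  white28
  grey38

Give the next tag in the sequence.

Shade: repeats white → grey → black; white, grey, black, white, grey → black.
Second component: differences are 4, 6, 8, … (increasing by 2 each time), so 10, 14, 20, 28, 38 → 50.
Putting it together: black50.

black50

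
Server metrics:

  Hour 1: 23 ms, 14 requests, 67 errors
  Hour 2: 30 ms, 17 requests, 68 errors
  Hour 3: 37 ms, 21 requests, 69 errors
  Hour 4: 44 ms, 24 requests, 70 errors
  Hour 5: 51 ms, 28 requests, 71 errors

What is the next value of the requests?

Ms goes 23, 30, 37, 44, 51 → 58 (+7 each step).
Requests: 14, 17, 21, 24, 28 → 31 (alternating steps +3, +4, +3, +4, …).
For the errors, +1 each step: 67, 68, 69, 70, 71 → 72.

31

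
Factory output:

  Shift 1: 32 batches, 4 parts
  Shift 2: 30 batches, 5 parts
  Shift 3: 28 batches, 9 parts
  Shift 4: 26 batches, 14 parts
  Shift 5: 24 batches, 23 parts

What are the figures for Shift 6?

22 batches, 37 parts

Batches: 32, 30, 28, 26, 24 → 22 (−2 each step).
Parts: 4, 5, 9, 14, 23 → 37 (each term is the sum of the two before it).
Combining the parts gives 22 batches, 37 parts.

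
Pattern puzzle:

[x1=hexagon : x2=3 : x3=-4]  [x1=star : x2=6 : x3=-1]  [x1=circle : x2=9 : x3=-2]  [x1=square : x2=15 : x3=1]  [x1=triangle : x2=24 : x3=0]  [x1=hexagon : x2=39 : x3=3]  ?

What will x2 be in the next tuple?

X2 goes 3, 6, 9, 15, 24, 39 → 63 (each term is the sum of the two before it).

63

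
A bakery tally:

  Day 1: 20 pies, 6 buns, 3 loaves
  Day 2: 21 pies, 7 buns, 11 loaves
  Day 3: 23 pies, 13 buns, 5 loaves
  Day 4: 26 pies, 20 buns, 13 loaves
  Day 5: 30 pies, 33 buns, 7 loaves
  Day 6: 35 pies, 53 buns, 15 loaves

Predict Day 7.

Pies — differences are 1, 2, 3, … (increasing by 1 each time): 20, 21, 23, 26, 30, 35 → 41.
For the buns, each term is the sum of the two before it: 6, 7, 13, 20, 33, 53 → 86.
Loaves — alternating steps +8, −6, +8, −6, …: 3, 11, 5, 13, 7, 15 → 9.
So the next record is 41 pies, 86 buns, 9 loaves.

41 pies, 86 buns, 9 loaves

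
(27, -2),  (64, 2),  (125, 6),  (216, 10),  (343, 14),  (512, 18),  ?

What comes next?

(729, 22)

First component: perfect cubes: 3³, 4³, 5³, …; 27, 64, 125, 216, 343, 512 → 729.
Second component: +4 each step, so -2, 2, 6, 10, 14, 18 → 22.
Combining the parts gives (729, 22).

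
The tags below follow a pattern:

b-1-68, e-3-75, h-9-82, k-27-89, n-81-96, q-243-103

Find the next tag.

t-729-110

For the letter, letters move forward 3 places in the alphabet: b, e, h, k, n, q → t.
Second component goes 1, 3, 9, 27, 81, 243 → 729 (×3 each step).
Third component: +7 each step, so 68, 75, 82, 89, 96, 103 → 110.
Putting it together: t-729-110.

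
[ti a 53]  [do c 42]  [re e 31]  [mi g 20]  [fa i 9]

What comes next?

Note: ti, do, re, mi, fa → sol (runs through the solfège scale do→ti).
Letter goes a, c, e, g, i → k (letters move forward 2 places in the alphabet).
For the third part, −11 each step: 53, 42, 31, 20, 9 → -2.
So the next element is [sol k -2].

[sol k -2]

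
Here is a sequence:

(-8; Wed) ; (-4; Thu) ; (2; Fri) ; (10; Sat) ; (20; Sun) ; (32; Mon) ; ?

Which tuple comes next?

(46; Tue)

For the first value, differences are 4, 6, 8, … (increasing by 2 each time): -8, -4, 2, 10, 20, 32 → 46.
Day: Wed, Thu, Fri, Sat, Sun, Mon → Tue (runs through the weekdays Mon→Sun).
So the next tuple is (46; Tue).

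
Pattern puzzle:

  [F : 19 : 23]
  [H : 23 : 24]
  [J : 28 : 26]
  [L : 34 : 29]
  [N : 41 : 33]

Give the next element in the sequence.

[P : 49 : 38]

Letter: F, H, J, L, N → P (letters move forward 2 places in the alphabet).
Second slot goes 19, 23, 28, 34, 41 → 49 (differences are 4, 5, 6, … (increasing by 1 each time)).
Third slot goes 23, 24, 26, 29, 33 → 38 (differences are 1, 2, 3, … (increasing by 1 each time)).
Combining the parts gives [P : 49 : 38].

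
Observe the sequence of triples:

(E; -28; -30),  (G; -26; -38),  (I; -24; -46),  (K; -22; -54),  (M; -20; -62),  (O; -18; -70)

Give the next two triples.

(Q; -16; -78), (S; -14; -86)

Letter: E, G, I, K, M, O → Q → S (letters move forward 2 places in the alphabet).
Second slot: -28, -26, -24, -22, -20, -18 → -16 → -14 (+2 each step).
Third slot — −8 each step: -30, -38, -46, -54, -62, -70 → -78 → -86.
So the next two triples are (Q; -16; -78) and (S; -14; -86).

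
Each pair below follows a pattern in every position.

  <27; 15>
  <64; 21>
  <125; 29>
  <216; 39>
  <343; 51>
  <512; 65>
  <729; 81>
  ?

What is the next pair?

<1000; 99>

For the first slot, perfect cubes: 3³, 4³, 5³, …: 27, 64, 125, 216, 343, 512, 729 → 1000.
Second slot goes 15, 21, 29, 39, 51, 65, 81 → 99 (differences are 6, 8, 10, … (increasing by 2 each time)).
Combining the parts gives <1000; 99>.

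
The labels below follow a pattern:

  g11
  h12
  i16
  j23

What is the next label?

k33

Letter: g, h, i, j → k (letters move forward 1 place in the alphabet).
For the second component, differences are 1, 4, 7, … (increasing by 3 each time): 11, 12, 16, 23 → 33.
Combining the parts gives k33.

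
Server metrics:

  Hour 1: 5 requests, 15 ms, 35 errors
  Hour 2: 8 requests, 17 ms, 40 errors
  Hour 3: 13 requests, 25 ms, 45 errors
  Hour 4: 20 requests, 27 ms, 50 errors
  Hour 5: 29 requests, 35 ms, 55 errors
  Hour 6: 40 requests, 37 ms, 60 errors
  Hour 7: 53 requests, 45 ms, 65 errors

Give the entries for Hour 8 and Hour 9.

Requests — differences are 3, 5, 7, … (increasing by 2 each time): 5, 8, 13, 20, 29, 40, 53 → 68 → 85.
Ms: alternating steps +2, +8, +2, +8, …, so 15, 17, 25, 27, 35, 37, 45 → 47 → 55.
For the errors, +5 each step: 35, 40, 45, 50, 55, 60, 65 → 70 → 75.
So the next two records are 68 requests, 47 ms, 70 errors and 85 requests, 55 ms, 75 errors.

68 requests, 47 ms, 70 errors; 85 requests, 55 ms, 75 errors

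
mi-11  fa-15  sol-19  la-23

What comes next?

ti-27

Note: runs through the solfège scale do→ti; mi, fa, sol, la → ti.
Second component: 11, 15, 19, 23 → 27 (+4 each step).
Combining the parts gives ti-27.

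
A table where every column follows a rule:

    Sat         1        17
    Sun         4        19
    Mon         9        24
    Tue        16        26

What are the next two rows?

Wed  25  31; Thu  36  33

Day: runs through the weekdays Mon→Sun; Sat, Sun, Mon, Tue → Wed → Thu.
Second component: perfect squares: 1², 2², 3², …; 1, 4, 9, 16 → 25 → 36.
Third component: 17, 19, 24, 26 → 31 → 33 (alternating steps +2, +5, +2, +5, …).
Putting the parts together: Wed  25  31 and then Thu  36  33.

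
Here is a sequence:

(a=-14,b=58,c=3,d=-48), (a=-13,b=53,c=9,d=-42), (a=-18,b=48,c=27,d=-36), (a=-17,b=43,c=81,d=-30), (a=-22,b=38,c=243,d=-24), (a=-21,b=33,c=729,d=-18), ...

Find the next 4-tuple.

A: alternating steps +1, −5, +1, −5, …, so -14, -13, -18, -17, -22, -21 → -26.
B: −5 each step, so 58, 53, 48, 43, 38, 33 → 28.
C goes 3, 9, 27, 81, 243, 729 → 2187 (×3 each step).
For the d, +6 each step: -48, -42, -36, -30, -24, -18 → -12.
Putting it together: (a=-26,b=28,c=2187,d=-12).

(a=-26,b=28,c=2187,d=-12)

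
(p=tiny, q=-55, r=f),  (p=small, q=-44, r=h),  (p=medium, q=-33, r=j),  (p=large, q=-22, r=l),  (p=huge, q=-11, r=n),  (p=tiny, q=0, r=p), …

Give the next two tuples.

P: repeats tiny → small → medium → large → huge, so tiny, small, medium, large, huge, tiny → small → medium.
Q goes -55, -44, -33, -22, -11, 0 → 11 → 22 (+11 each step).
R: letters move forward 2 places in the alphabet; f, h, j, l, n, p → r → t.
Putting the parts together: (p=small, q=11, r=r) and then (p=medium, q=22, r=t).

(p=small, q=11, r=r), (p=medium, q=22, r=t)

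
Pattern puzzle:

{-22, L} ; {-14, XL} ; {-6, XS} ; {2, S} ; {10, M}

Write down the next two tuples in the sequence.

For the first part, +8 each step: -22, -14, -6, 2, 10 → 18 → 26.
Size: L, XL, XS, S, M → L → XL (runs through clothing sizes XS→XL).
Putting the parts together: {18, L} and then {26, XL}.

{18, L}, {26, XL}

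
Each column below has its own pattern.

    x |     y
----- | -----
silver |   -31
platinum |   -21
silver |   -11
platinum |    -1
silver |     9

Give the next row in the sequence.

platinum  19

Column x — alternates silver ↔ platinum: silver, platinum, silver, platinum, silver → platinum.
Column y — +10 each step: -31, -21, -11, -1, 9 → 19.
So the next row is platinum  19.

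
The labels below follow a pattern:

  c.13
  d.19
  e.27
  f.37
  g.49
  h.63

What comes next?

For the letter, letters move forward 1 place in the alphabet: c, d, e, f, g, h → i.
Second component: 13, 19, 27, 37, 49, 63 → 79 (differences are 6, 8, 10, … (increasing by 2 each time)).
So the next label is i.79.

i.79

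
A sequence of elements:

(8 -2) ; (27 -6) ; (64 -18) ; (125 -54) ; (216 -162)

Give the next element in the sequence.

First entry — perfect cubes: 2³, 3³, 4³, …: 8, 27, 64, 125, 216 → 343.
Second entry: ×3 each step, so -2, -6, -18, -54, -162 → -486.
Putting it together: (343 -486).

(343 -486)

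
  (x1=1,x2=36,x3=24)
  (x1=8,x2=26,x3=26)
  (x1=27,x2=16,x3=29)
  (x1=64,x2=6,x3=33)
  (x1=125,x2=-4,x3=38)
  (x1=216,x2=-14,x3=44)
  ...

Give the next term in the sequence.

(x1=343,x2=-24,x3=51)

X1 — perfect cubes: 1³, 2³, 3³, …: 1, 8, 27, 64, 125, 216 → 343.
X2 goes 36, 26, 16, 6, -4, -14 → -24 (−10 each step).
For the x3, differences are 2, 3, 4, … (increasing by 1 each time): 24, 26, 29, 33, 38, 44 → 51.
Combining the parts gives (x1=343,x2=-24,x3=51).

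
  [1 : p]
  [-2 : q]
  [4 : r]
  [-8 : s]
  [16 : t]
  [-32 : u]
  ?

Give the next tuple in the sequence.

First part: ×(-2) each step; 1, -2, 4, -8, 16, -32 → 64.
For the letter, letters move forward 1 place in the alphabet: p, q, r, s, t, u → v.
Combining the parts gives [64 : v].

[64 : v]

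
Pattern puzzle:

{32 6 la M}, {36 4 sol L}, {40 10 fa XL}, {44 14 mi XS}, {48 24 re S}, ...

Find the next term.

First part: +4 each step; 32, 36, 40, 44, 48 → 52.
Second part: each term is the sum of the two before it; 6, 4, 10, 14, 24 → 38.
Note: runs backward through the solfège scale do→ti, so la, sol, fa, mi, re → do.
Size: runs through clothing sizes XS→XL, so M, L, XL, XS, S → M.
So the next term is {52 38 do M}.

{52 38 do M}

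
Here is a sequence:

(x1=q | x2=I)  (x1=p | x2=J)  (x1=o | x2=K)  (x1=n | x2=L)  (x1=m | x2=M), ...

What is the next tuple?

(x1=l | x2=N)

X1 — letters move back 1 place in the alphabet: q, p, o, n, m → l.
X2 — letters move forward 1 place in the alphabet: I, J, K, L, M → N.
Combining the parts gives (x1=l | x2=N).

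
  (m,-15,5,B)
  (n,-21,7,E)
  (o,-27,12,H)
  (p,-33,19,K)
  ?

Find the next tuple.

First letter goes m, n, o, p → q (letters move forward 1 place in the alphabet).
Second part: −6 each step; -15, -21, -27, -33 → -39.
Third part — each term is the sum of the two before it: 5, 7, 12, 19 → 31.
Second letter: B, E, H, K → N (letters move forward 3 places in the alphabet).
Combining the parts gives (q,-39,31,N).

(q,-39,31,N)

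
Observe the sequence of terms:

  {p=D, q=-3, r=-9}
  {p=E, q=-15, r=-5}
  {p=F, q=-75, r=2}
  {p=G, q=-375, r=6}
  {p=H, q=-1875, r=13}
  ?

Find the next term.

{p=I, q=-9375, r=17}

P — letters move forward 1 place in the alphabet: D, E, F, G, H → I.
Q — ×5 each step: -3, -15, -75, -375, -1875 → -9375.
R: -9, -5, 2, 6, 13 → 17 (alternating steps +4, +7, +4, +7, …).
So the next term is {p=I, q=-9375, r=17}.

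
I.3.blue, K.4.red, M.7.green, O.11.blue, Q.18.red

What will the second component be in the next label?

Letter: I, K, M, O, Q → S (letters move forward 2 places in the alphabet).
Second component: 3, 4, 7, 11, 18 → 29 (each term is the sum of the two before it).
Colour goes blue, red, green, blue, red → green (repeats blue → red → green).

29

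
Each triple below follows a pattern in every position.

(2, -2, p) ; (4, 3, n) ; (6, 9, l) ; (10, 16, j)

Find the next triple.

(16, 24, h)

First coordinate: 2, 4, 6, 10 → 16 (each term is the sum of the two before it).
Second coordinate: differences are 5, 6, 7, … (increasing by 1 each time); -2, 3, 9, 16 → 24.
Letter: p, n, l, j → h (letters move back 2 places in the alphabet).
So the next triple is (16, 24, h).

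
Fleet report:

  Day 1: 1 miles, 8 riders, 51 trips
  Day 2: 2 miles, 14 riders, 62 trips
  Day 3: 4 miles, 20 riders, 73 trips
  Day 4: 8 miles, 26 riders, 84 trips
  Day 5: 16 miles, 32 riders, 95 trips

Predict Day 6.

Miles: ×2 each step, so 1, 2, 4, 8, 16 → 32.
Riders: +6 each step, so 8, 14, 20, 26, 32 → 38.
Trips — +11 each step: 51, 62, 73, 84, 95 → 106.
Combining the parts gives 32 miles, 38 riders, 106 trips.

32 miles, 38 riders, 106 trips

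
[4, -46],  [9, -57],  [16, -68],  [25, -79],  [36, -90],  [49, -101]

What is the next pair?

[64, -112]

First slot: perfect squares: 2², 3², 4², …, so 4, 9, 16, 25, 36, 49 → 64.
Second slot: −11 each step; -46, -57, -68, -79, -90, -101 → -112.
Putting it together: [64, -112].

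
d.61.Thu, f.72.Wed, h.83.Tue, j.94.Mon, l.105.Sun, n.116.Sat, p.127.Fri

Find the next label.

r.138.Thu

Letter goes d, f, h, j, l, n, p → r (letters move forward 2 places in the alphabet).
Second component: 61, 72, 83, 94, 105, 116, 127 → 138 (+11 each step).
Day: runs backward through the weekdays Mon→Sun; Thu, Wed, Tue, Mon, Sun, Sat, Fri → Thu.
So the next label is r.138.Thu.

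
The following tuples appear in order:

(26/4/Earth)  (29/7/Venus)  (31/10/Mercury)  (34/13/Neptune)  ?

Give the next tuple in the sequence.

(36/16/Uranus)

First part goes 26, 29, 31, 34 → 36 (alternating steps +3, +2, +3, +2, …).
For the second part, +3 each step: 4, 7, 10, 13 → 16.
Planet goes Earth, Venus, Mercury, Neptune → Uranus (runs backward through the planets Mercury→Neptune).
Combining the parts gives (36/16/Uranus).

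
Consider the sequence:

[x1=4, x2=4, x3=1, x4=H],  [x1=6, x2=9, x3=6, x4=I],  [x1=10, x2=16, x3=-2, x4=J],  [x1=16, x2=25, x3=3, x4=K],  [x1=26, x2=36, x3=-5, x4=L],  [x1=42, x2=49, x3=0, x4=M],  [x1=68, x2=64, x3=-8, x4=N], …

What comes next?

[x1=110, x2=81, x3=-3, x4=O]

X1 goes 4, 6, 10, 16, 26, 42, 68 → 110 (each term is the sum of the two before it).
For the x2, perfect squares: 2², 3², 4², …: 4, 9, 16, 25, 36, 49, 64 → 81.
X3: 1, 6, -2, 3, -5, 0, -8 → -3 (alternating steps +5, −8, +5, −8, …).
X4: letters move forward 1 place in the alphabet; H, I, J, K, L, M, N → O.
Putting it together: [x1=110, x2=81, x3=-3, x4=O].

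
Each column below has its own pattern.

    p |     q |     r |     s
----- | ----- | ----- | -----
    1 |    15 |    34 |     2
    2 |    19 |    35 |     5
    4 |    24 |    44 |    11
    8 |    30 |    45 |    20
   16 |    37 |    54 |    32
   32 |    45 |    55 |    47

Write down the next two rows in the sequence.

Column p: ×2 each step; 1, 2, 4, 8, 16, 32 → 64 → 128.
Column q: differences are 4, 5, 6, … (increasing by 1 each time), so 15, 19, 24, 30, 37, 45 → 54 → 64.
For the column r, alternating steps +1, +9, +1, +9, …: 34, 35, 44, 45, 54, 55 → 64 → 65.
Column s: differences are 3, 6, 9, … (increasing by 3 each time), so 2, 5, 11, 20, 32, 47 → 65 → 86.
Putting the parts together: 64  54  64  65 and then 128  64  65  86.

64  54  64  65; 128  64  65  86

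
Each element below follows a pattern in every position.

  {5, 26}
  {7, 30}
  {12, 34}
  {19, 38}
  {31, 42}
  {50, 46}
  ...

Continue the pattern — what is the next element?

{81, 50}

First entry — each term is the sum of the two before it: 5, 7, 12, 19, 31, 50 → 81.
For the second entry, +4 each step: 26, 30, 34, 38, 42, 46 → 50.
Combining the parts gives {81, 50}.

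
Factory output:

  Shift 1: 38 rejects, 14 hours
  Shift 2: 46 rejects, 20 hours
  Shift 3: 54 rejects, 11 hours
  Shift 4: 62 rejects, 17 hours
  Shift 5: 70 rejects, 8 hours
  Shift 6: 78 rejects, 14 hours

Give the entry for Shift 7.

86 rejects, 5 hours

For the rejects, +8 each step: 38, 46, 54, 62, 70, 78 → 86.
Hours: alternating steps +6, −9, +6, −9, …, so 14, 20, 11, 17, 8, 14 → 5.
Combining the parts gives 86 rejects, 5 hours.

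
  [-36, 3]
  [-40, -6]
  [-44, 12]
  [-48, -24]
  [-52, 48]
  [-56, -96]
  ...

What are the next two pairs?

[-60, 192], [-64, -384]

First component goes -36, -40, -44, -48, -52, -56 → -60 → -64 (−4 each step).
Second component: ×(-2) each step; 3, -6, 12, -24, 48, -96 → 192 → -384.
So the next two pairs are [-60, 192] and [-64, -384].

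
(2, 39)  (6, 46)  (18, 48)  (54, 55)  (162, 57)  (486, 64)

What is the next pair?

First entry: 2, 6, 18, 54, 162, 486 → 1458 (×3 each step).
For the second entry, alternating steps +7, +2, +7, +2, …: 39, 46, 48, 55, 57, 64 → 66.
Putting it together: (1458, 66).

(1458, 66)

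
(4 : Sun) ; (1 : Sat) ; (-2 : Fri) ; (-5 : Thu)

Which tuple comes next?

First slot: 4, 1, -2, -5 → -8 (−3 each step).
Day: runs backward through the weekdays Mon→Sun; Sun, Sat, Fri, Thu → Wed.
So the next tuple is (-8 : Wed).

(-8 : Wed)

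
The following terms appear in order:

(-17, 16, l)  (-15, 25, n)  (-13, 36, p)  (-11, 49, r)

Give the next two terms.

(-9, 64, t), (-7, 81, v)

For the first part, +2 each step: -17, -15, -13, -11 → -9 → -7.
Second part: perfect squares: 4², 5², 6², …; 16, 25, 36, 49 → 64 → 81.
For the letter, letters move forward 2 places in the alphabet: l, n, p, r → t → v.
So the next two terms are (-9, 64, t) and (-7, 81, v).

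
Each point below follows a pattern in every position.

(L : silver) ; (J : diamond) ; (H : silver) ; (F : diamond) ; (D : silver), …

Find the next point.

Letter goes L, J, H, F, D → B (letters move back 2 places in the alphabet).
Rank: silver, diamond, silver, diamond, silver → diamond (alternates silver ↔ diamond).
Putting it together: (B : diamond).

(B : diamond)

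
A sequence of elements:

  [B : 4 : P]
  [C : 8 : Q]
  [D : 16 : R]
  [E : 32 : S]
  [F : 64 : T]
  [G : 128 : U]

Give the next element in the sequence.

For the first letter, letters move forward 1 place in the alphabet: B, C, D, E, F, G → H.
Second slot: ×2 each step, so 4, 8, 16, 32, 64, 128 → 256.
For the second letter, letters move forward 1 place in the alphabet: P, Q, R, S, T, U → V.
Putting it together: [H : 256 : V].

[H : 256 : V]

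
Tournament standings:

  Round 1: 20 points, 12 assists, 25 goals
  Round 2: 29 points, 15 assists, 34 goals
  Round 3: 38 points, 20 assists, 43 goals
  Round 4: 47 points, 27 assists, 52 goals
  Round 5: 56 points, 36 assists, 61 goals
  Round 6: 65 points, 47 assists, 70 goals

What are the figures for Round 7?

74 points, 60 assists, 79 goals

Points: +9 each step, so 20, 29, 38, 47, 56, 65 → 74.
Assists: differences are 3, 5, 7, … (increasing by 2 each time), so 12, 15, 20, 27, 36, 47 → 60.
Goals: 25, 34, 43, 52, 61, 70 → 79 (always 5 more than the points).
Putting it together: 74 points, 60 assists, 79 goals.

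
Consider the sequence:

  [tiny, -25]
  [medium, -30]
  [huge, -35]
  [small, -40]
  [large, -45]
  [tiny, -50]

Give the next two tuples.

[medium, -55], [huge, -60]

Size — repeats tiny → medium → huge → small → large: tiny, medium, huge, small, large, tiny → medium → huge.
Second slot — −5 each step: -25, -30, -35, -40, -45, -50 → -55 → -60.
So the next two tuples are [medium, -55] and [huge, -60].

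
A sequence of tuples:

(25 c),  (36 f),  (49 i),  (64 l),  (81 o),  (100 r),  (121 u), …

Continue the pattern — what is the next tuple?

For the first coordinate, perfect squares: 5², 6², 7², …: 25, 36, 49, 64, 81, 100, 121 → 144.
Letter: letters move forward 3 places in the alphabet, so c, f, i, l, o, r, u → x.
Combining the parts gives (144 x).

(144 x)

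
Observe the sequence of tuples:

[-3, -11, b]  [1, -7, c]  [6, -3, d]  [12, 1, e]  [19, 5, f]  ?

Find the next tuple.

First coordinate — differences are 4, 5, 6, … (increasing by 1 each time): -3, 1, 6, 12, 19 → 27.
Second coordinate: +4 each step; -11, -7, -3, 1, 5 → 9.
Letter — letters move forward 1 place in the alphabet: b, c, d, e, f → g.
Putting it together: [27, 9, g].

[27, 9, g]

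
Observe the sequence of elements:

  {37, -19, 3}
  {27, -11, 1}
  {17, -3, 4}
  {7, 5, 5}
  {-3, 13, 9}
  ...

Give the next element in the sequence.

{-13, 21, 14}

First slot: −10 each step; 37, 27, 17, 7, -3 → -13.
Second slot — +8 each step: -19, -11, -3, 5, 13 → 21.
Third slot goes 3, 1, 4, 5, 9 → 14 (each term is the sum of the two before it).
Putting it together: {-13, 21, 14}.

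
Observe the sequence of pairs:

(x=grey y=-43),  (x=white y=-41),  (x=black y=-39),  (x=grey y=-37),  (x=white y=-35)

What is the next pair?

X: grey, white, black, grey, white → black (repeats grey → white → black).
Y goes -43, -41, -39, -37, -35 → -33 (+2 each step).
Combining the parts gives (x=black y=-33).

(x=black y=-33)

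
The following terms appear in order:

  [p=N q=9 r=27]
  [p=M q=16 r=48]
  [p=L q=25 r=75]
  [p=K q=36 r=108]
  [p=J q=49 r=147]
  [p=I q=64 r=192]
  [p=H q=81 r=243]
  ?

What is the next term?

[p=G q=100 r=300]

P: N, M, L, K, J, I, H → G (letters move back 1 place in the alphabet).
Q: 9, 16, 25, 36, 49, 64, 81 → 100 (perfect squares: 3², 4², 5², …).
R: 27, 48, 75, 108, 147, 192, 243 → 300 (always 3 × the q).
So the next term is [p=G q=100 r=300].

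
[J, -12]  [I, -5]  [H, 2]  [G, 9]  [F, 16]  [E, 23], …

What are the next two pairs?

For the letter, letters move back 1 place in the alphabet: J, I, H, G, F, E → D → C.
Second entry: -12, -5, 2, 9, 16, 23 → 30 → 37 (+7 each step).
Putting the parts together: [D, 30] and then [C, 37].

[D, 30], [C, 37]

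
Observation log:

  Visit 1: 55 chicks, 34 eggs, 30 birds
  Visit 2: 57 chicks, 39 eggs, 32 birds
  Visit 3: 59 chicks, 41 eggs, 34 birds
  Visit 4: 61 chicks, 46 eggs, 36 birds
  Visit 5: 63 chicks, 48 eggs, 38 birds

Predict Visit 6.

Chicks: 55, 57, 59, 61, 63 → 65 (+2 each step).
Eggs — alternating steps +5, +2, +5, +2, …: 34, 39, 41, 46, 48 → 53.
Birds goes 30, 32, 34, 36, 38 → 40 (+2 each step).
Putting it together: 65 chicks, 53 eggs, 40 birds.

65 chicks, 53 eggs, 40 birds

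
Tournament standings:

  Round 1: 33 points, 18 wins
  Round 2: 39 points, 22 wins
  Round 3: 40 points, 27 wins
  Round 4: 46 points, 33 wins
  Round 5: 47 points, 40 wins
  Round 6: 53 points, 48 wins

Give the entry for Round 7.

54 points, 57 wins

Points goes 33, 39, 40, 46, 47, 53 → 54 (alternating steps +6, +1, +6, +1, …).
Wins: differences are 4, 5, 6, … (increasing by 1 each time), so 18, 22, 27, 33, 40, 48 → 57.
So the next row is 54 points, 57 wins.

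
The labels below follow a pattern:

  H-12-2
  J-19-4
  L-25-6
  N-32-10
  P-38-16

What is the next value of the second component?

45

Second component: 12, 19, 25, 32, 38 → 45 (alternating steps +7, +6, +7, +6, …).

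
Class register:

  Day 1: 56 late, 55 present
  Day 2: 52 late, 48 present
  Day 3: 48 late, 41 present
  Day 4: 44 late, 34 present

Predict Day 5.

40 late, 27 present

Late — −4 each step: 56, 52, 48, 44 → 40.
Present: −7 each step; 55, 48, 41, 34 → 27.
Combining the parts gives 40 late, 27 present.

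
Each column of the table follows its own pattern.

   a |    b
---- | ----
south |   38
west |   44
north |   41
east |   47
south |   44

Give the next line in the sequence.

west  50

Column a: south, west, north, east, south → west (repeats south → west → north → east).
Column b: alternating steps +6, −3, +6, −3, …, so 38, 44, 41, 47, 44 → 50.
Combining the parts gives west  50.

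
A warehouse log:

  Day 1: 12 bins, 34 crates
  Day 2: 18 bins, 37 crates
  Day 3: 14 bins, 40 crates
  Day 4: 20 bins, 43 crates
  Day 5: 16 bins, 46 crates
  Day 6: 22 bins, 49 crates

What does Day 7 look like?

18 bins, 52 crates

Bins: alternating steps +6, −4, +6, −4, …, so 12, 18, 14, 20, 16, 22 → 18.
Crates — +3 each step: 34, 37, 40, 43, 46, 49 → 52.
Combining the parts gives 18 bins, 52 crates.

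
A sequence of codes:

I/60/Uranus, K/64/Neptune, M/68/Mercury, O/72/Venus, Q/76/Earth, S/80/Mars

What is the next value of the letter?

Letter: letters move forward 2 places in the alphabet; I, K, M, O, Q, S → U.

U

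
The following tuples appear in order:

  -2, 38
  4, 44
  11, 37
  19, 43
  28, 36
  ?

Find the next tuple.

First component — differences are 6, 7, 8, … (increasing by 1 each time): -2, 4, 11, 19, 28 → 38.
Second component: alternating steps +6, −7, +6, −7, …; 38, 44, 37, 43, 36 → 42.
So the next tuple is 38, 42.

38, 42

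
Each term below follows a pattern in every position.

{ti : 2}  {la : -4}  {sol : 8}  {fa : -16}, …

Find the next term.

Note: runs backward through the solfège scale do→ti, so ti, la, sol, fa → mi.
Second slot: ×(-2) each step; 2, -4, 8, -16 → 32.
So the next term is {mi : 32}.

{mi : 32}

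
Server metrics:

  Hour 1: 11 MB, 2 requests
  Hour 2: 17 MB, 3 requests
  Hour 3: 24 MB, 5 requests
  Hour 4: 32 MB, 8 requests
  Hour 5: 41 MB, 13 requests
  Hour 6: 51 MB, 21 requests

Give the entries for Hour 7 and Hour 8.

62 MB, 34 requests; 74 MB, 55 requests

MB: 11, 17, 24, 32, 41, 51 → 62 → 74 (differences are 6, 7, 8, … (increasing by 1 each time)).
Requests — each term is the sum of the two before it: 2, 3, 5, 8, 13, 21 → 34 → 55.
So the next two lines are 62 MB, 34 requests and 74 MB, 55 requests.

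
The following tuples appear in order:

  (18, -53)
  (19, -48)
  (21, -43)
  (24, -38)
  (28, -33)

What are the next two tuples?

First slot goes 18, 19, 21, 24, 28 → 33 → 39 (differences are 1, 2, 3, … (increasing by 1 each time)).
Second slot: +5 each step; -53, -48, -43, -38, -33 → -28 → -23.
Putting the parts together: (33, -28) and then (39, -23).

(33, -28), (39, -23)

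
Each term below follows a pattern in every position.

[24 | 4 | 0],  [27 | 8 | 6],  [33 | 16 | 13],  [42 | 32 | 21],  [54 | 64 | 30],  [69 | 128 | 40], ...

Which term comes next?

For the first entry, differences are 3, 6, 9, … (increasing by 3 each time): 24, 27, 33, 42, 54, 69 → 87.
Second entry goes 4, 8, 16, 32, 64, 128 → 256 (×2 each step).
Third entry: differences are 6, 7, 8, … (increasing by 1 each time); 0, 6, 13, 21, 30, 40 → 51.
Putting it together: [87 | 256 | 51].

[87 | 256 | 51]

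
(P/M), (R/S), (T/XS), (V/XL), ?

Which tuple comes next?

(X/L)

Letter: letters move forward 2 places in the alphabet; P, R, T, V → X.
Size: runs backward through clothing sizes XS→XL; M, S, XS, XL → L.
So the next tuple is (X/L).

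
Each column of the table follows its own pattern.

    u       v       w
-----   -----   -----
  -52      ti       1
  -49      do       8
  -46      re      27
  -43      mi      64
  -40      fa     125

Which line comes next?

-37  sol  216

For the column u, +3 each step: -52, -49, -46, -43, -40 → -37.
Column v: runs through the solfège scale do→ti, so ti, do, re, mi, fa → sol.
Column w: perfect cubes: 1³, 2³, 3³, …, so 1, 8, 27, 64, 125 → 216.
Combining the parts gives -37  sol  216.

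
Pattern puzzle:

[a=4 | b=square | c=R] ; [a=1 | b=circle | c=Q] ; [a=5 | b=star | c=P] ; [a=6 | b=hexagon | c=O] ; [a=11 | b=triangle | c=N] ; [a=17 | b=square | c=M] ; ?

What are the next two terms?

A: each term is the sum of the two before it, so 4, 1, 5, 6, 11, 17 → 28 → 45.
B — repeats square → circle → star → hexagon → triangle: square, circle, star, hexagon, triangle, square → circle → star.
For the c, letters move back 1 place in the alphabet: R, Q, P, O, N, M → L → K.
Putting the parts together: [a=28 | b=circle | c=L] and then [a=45 | b=star | c=K].

[a=28 | b=circle | c=L], [a=45 | b=star | c=K]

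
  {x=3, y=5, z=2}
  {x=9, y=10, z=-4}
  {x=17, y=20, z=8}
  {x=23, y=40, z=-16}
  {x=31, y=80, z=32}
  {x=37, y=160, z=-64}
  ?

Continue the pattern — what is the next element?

{x=45, y=320, z=128}

X: alternating steps +6, +8, +6, +8, …, so 3, 9, 17, 23, 31, 37 → 45.
Y: 5, 10, 20, 40, 80, 160 → 320 (×2 each step).
Z: ×(-2) each step; 2, -4, 8, -16, 32, -64 → 128.
So the next element is {x=45, y=320, z=128}.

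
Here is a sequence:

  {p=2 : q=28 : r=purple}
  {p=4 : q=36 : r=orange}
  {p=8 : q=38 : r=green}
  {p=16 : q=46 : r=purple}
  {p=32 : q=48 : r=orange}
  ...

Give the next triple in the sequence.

{p=64 : q=56 : r=green}

P goes 2, 4, 8, 16, 32 → 64 (×2 each step).
Q: alternating steps +8, +2, +8, +2, …; 28, 36, 38, 46, 48 → 56.
R: purple, orange, green, purple, orange → green (repeats purple → orange → green).
Putting it together: {p=64 : q=56 : r=green}.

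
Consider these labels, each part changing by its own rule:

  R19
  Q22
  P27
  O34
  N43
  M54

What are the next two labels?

L67, K82

Letter: letters move back 1 place in the alphabet, so R, Q, P, O, N, M → L → K.
Second component goes 19, 22, 27, 34, 43, 54 → 67 → 82 (differences are 3, 5, 7, … (increasing by 2 each time)).
Putting the parts together: L67 and then K82.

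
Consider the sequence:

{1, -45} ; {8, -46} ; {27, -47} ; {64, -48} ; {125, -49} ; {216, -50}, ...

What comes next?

First component: perfect cubes: 1³, 2³, 3³, …, so 1, 8, 27, 64, 125, 216 → 343.
Second component — −1 each step: -45, -46, -47, -48, -49, -50 → -51.
Putting it together: {343, -51}.

{343, -51}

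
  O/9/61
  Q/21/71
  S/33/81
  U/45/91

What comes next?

W/57/101

Letter: O, Q, S, U → W (letters move forward 2 places in the alphabet).
Second component goes 9, 21, 33, 45 → 57 (+12 each step).
Third component: +10 each step, so 61, 71, 81, 91 → 101.
Combining the parts gives W/57/101.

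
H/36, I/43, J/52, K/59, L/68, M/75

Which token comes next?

N/84

Letter: H, I, J, K, L, M → N (letters move forward 1 place in the alphabet).
Second component goes 36, 43, 52, 59, 68, 75 → 84 (alternating steps +7, +9, +7, +9, …).
So the next token is N/84.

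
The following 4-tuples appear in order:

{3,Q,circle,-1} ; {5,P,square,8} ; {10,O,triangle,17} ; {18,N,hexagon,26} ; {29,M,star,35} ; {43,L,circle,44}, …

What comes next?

{60,K,square,53}

First value: 3, 5, 10, 18, 29, 43 → 60 (differences are 2, 5, 8, … (increasing by 3 each time)).
Letter: letters move back 1 place in the alphabet; Q, P, O, N, M, L → K.
Shape — repeats circle → square → triangle → hexagon → star: circle, square, triangle, hexagon, star, circle → square.
Fourth value goes -1, 8, 17, 26, 35, 44 → 53 (+9 each step).
So the next 4-tuple is {60,K,square,53}.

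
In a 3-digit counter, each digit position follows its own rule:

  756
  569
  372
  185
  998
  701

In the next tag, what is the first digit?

First digit: −2 each step, mod 10, so 7, 5, 3, 1, 9, 7 → 5.

5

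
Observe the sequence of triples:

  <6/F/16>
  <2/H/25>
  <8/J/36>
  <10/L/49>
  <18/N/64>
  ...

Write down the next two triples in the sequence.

<28/P/81>, <46/R/100>

First part: 6, 2, 8, 10, 18 → 28 → 46 (each term is the sum of the two before it).
Letter goes F, H, J, L, N → P → R (letters move forward 2 places in the alphabet).
Third part: 16, 25, 36, 49, 64 → 81 → 100 (perfect squares: 4², 5², 6², …).
Putting the parts together: <28/P/81> and then <46/R/100>.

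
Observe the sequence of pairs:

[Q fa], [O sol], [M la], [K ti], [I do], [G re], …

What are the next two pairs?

[E mi], [C fa]

Letter: letters move back 2 places in the alphabet; Q, O, M, K, I, G → E → C.
Note: runs through the solfège scale do→ti, so fa, sol, la, ti, do, re → mi → fa.
Putting the parts together: [E mi] and then [C fa].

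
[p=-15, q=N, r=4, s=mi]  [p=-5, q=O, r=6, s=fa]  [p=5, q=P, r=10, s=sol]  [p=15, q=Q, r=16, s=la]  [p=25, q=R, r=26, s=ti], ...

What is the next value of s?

do

P: +10 each step; -15, -5, 5, 15, 25 → 35.
Q: letters move forward 1 place in the alphabet, so N, O, P, Q, R → S.
R: each term is the sum of the two before it; 4, 6, 10, 16, 26 → 42.
S goes mi, fa, sol, la, ti → do (runs through the solfège scale do→ti).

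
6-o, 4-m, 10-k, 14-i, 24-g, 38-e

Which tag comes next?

First component — each term is the sum of the two before it: 6, 4, 10, 14, 24, 38 → 62.
Letter: letters move back 2 places in the alphabet; o, m, k, i, g, e → c.
Combining the parts gives 62-c.

62-c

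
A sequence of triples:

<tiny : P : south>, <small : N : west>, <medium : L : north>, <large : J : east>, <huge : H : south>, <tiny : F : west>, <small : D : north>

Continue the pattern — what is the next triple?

For the size, repeats tiny → small → medium → large → huge: tiny, small, medium, large, huge, tiny, small → medium.
For the letter, letters move back 2 places in the alphabet: P, N, L, J, H, F, D → B.
Direction: south, west, north, east, south, west, north → east (repeats south → west → north → east).
So the next triple is <medium : B : east>.

<medium : B : east>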